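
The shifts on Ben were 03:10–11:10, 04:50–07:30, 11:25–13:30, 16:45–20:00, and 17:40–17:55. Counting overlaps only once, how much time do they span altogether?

Merged: 03:10-11:10, 11:25-13:30, 16:45-20:00.
Lengths: 8 h + 2 h 5 min + 3 h 15 min = 13 h 20 min.

13 h 20 min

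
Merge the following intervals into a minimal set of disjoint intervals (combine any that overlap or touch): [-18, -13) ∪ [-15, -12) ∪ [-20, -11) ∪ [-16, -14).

Sort by start: [-20, -11), [-18, -13), [-16, -14), [-15, -12).
[-18, -13) overlaps/touches [-20, -11) → extend to [-20, -11).
[-16, -14) overlaps/touches [-20, -11) → extend to [-20, -11).
[-15, -12) overlaps/touches [-20, -11) → extend to [-20, -11).

[-20, -11)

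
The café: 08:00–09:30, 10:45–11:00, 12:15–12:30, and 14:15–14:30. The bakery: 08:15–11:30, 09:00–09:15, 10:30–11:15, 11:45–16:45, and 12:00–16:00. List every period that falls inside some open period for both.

08:15–09:30, 10:45–11:00, 12:15–12:30, 14:15–14:30

Merge the second list: 08:15–11:30, 11:45–16:45.
08:00–09:30 meets the second set on 08:15–09:30.
10:45–11:00 meets the second set on 10:45–11:00.
12:15–12:30 meets the second set on 12:15–12:30.
14:15–14:30 meets the second set on 14:15–14:30.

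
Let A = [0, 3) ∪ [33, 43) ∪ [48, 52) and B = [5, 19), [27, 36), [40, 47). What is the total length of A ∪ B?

A ∪ B = [0, 3), [5, 19), [27, 47), [48, 52).
Total: 3 + 14 + 20 + 4 = 41.

41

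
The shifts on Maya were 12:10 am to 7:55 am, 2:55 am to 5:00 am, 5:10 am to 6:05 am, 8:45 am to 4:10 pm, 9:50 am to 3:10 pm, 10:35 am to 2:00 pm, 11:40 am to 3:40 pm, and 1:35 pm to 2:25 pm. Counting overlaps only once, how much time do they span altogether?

15 h 10 min

Merged: 12:10 am–7:55 am, 8:45 am–4:10 pm.
Lengths: 7 h 45 min + 7 h 25 min = 15 h 10 min.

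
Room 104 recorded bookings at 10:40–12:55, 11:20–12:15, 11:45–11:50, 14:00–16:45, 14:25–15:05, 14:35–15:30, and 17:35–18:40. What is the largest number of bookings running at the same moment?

At 11:45, 3 of the intervals are simultaneously active.
No point has more.

3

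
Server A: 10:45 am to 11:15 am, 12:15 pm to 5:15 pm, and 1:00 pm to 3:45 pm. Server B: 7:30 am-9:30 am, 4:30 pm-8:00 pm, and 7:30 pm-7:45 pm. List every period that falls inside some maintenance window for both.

A, merged: 10:45 am-11:15 am, 12:15 pm-5:15 pm.
B, merged: 7:30 am-9:30 am, 4:30 pm-8:00 pm.
10:45 am-11:15 am: no overlap with the second set.
12:15 pm-5:15 pm meets the second set on 4:30 pm-5:15 pm.

4:30 pm-5:15 pm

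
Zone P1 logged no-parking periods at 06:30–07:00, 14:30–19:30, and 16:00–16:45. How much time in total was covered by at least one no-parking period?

5 h 30 min

Merged: 06:30-07:00, 14:30-19:30.
Lengths: 30 min + 5 h = 5 h 30 min.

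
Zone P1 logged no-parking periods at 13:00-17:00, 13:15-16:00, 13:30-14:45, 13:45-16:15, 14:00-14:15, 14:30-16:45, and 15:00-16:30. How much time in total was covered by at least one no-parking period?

4 h

Merged: 13:00-17:00.
Length: 4 h.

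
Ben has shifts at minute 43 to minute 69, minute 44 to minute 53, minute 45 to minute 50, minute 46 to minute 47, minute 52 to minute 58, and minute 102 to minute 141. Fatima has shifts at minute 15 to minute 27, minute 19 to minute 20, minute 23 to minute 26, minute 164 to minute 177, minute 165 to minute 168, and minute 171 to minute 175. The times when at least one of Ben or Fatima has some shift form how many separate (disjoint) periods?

A, merged: minute 43 to minute 69, minute 102 to minute 141.
B, merged: minute 15 to minute 27, minute 164 to minute 177.
A ∪ B = minute 15 to minute 27, minute 43 to minute 69, minute 102 to minute 141, minute 164 to minute 177.
That is 4 disjoint pieces.

4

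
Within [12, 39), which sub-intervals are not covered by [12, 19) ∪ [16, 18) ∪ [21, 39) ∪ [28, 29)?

[19, 21)

The merged coverage is [12, 19), [21, 39).
Complement within [12, 39): [19, 21).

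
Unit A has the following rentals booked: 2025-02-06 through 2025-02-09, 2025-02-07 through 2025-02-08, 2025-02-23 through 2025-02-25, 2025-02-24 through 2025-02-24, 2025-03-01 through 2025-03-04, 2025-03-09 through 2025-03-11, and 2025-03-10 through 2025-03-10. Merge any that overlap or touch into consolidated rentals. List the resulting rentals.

2025-02-06 through 2025-02-09, 2025-02-23 through 2025-02-25, 2025-03-01 through 2025-03-04, 2025-03-09 through 2025-03-11

2025-02-07 through 2025-02-08 overlaps/touches 2025-02-06 through 2025-02-09 → extend to 2025-02-06 through 2025-02-09.
2025-02-23 through 2025-02-25 is disjoint → start new block.
2025-02-24 through 2025-02-24 overlaps/touches 2025-02-23 through 2025-02-25 → extend to 2025-02-23 through 2025-02-25.
2025-03-01 through 2025-03-04 is disjoint → start new block.
2025-03-09 through 2025-03-11 is disjoint → start new block.
2025-03-10 through 2025-03-10 overlaps/touches 2025-03-09 through 2025-03-11 → extend to 2025-03-09 through 2025-03-11.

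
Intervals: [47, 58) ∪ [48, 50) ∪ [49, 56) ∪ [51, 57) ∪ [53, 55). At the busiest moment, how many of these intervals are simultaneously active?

At 53, 4 of the intervals are simultaneously active.
No point has more.

4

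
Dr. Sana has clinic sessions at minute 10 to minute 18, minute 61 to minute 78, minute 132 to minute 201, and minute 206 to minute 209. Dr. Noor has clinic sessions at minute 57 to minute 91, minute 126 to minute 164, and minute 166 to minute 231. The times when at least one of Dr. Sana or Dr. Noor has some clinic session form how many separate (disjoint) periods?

3

A ∪ B = minute 10 to minute 18, minute 57 to minute 91, minute 126 to minute 231.
That is 3 disjoint pieces.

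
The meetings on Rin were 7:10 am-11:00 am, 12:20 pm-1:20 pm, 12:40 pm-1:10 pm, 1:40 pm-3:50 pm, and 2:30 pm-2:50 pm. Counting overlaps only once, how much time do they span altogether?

7 h

Merged: 7:10 am-11:00 am, 12:20 pm-1:20 pm, 1:40 pm-3:50 pm.
Lengths: 3 h 50 min + 1 h + 2 h 10 min = 7 h.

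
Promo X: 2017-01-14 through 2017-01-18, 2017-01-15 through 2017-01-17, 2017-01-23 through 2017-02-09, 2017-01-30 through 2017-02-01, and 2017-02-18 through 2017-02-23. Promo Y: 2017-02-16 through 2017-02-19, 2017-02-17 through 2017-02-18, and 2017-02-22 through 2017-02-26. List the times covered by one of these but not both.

2017-01-14 through 2017-01-18, 2017-01-23 through 2017-02-09, 2017-02-16 through 2017-02-17, 2017-02-20 through 2017-02-21, 2017-02-24 through 2017-02-26

Merge the first list: 2017-01-14 through 2017-01-18, 2017-01-23 through 2017-02-09, 2017-02-18 through 2017-02-23.
Merge the second list: 2017-02-16 through 2017-02-19, 2017-02-22 through 2017-02-26.
A \ B = 2017-01-14 through 2017-01-18, 2017-01-23 through 2017-02-09, 2017-02-20 through 2017-02-21.
B \ A = 2017-02-16 through 2017-02-17, 2017-02-24 through 2017-02-26.
Union of the two gives the symmetric difference.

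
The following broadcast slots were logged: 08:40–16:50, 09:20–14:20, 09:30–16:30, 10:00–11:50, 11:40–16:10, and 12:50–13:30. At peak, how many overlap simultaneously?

Sweep endpoints in order; track running count of active intervals.
Peak of 5 reached at 11:40.

5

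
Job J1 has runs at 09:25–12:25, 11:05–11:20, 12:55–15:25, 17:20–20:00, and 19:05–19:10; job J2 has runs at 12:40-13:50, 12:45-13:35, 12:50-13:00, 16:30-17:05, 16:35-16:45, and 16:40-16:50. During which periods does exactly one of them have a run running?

A, merged: 09:25–12:25, 12:55–15:25, 17:20–20:00.
B, merged: 12:40–13:50, 16:30–17:05.
A \ B = 09:25–12:25, 13:50–15:25, 17:20–20:00.
B \ A = 12:40–12:55, 16:30–17:05.
Union of the two gives the symmetric difference.

09:25–12:25, 12:40–12:55, 13:50–15:25, 16:30–17:05, 17:20–20:00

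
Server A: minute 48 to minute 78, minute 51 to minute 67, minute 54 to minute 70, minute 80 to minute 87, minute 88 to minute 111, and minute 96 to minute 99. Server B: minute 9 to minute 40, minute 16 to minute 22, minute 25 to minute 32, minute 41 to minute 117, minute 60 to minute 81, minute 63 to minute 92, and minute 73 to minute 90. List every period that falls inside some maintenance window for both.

minute 48 to minute 78, minute 80 to minute 87, minute 88 to minute 111

A, merged: minute 48 to minute 78, minute 80 to minute 87, minute 88 to minute 111.
B, merged: minute 9 to minute 40, minute 41 to minute 117.
minute 48 to minute 78 meets the second set on minute 48 to minute 78.
minute 80 to minute 87 meets the second set on minute 80 to minute 87.
minute 88 to minute 111 meets the second set on minute 88 to minute 111.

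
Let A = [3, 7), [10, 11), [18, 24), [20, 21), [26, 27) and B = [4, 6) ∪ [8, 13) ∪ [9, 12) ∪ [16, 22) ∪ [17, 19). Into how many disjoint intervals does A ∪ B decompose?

First set merges to [3, 7), [10, 11), [18, 24), [26, 27).
Second set merges to [4, 6), [8, 13), [16, 22).
A ∪ B = [3, 7), [8, 13), [16, 24), [26, 27).
That is 4 disjoint pieces.

4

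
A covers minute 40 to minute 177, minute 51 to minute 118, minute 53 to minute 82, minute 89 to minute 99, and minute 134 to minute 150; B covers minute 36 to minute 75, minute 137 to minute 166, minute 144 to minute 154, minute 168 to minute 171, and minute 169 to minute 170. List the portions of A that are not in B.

minute 75 to minute 137, minute 166 to minute 168, minute 171 to minute 177

Merge the first list: minute 40 to minute 177.
Merge the second list: minute 36 to minute 75, minute 137 to minute 166, minute 168 to minute 171.
minute 40 to minute 177 minus B → minute 75 to minute 137, minute 166 to minute 168, minute 171 to minute 177.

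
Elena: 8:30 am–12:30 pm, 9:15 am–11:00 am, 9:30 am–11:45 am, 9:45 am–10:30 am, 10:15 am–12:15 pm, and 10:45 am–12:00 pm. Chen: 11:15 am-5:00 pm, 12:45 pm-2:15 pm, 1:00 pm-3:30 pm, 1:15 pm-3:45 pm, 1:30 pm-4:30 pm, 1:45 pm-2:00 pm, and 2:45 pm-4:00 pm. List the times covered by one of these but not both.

Merge the first list: 8:30 am–12:30 pm.
Merge the second list: 11:15 am–5:00 pm.
A \ B = 8:30 am–11:15 am.
B \ A = 12:30 pm–5:00 pm.
Union of the two gives the symmetric difference.

8:30 am–11:15 am, 12:30 pm–5:00 pm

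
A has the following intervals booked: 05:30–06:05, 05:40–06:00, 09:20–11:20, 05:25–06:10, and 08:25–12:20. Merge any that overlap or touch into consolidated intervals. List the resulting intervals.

05:25-06:10, 08:25-12:20

Sort by start: 05:25-06:10, 05:30-06:05, 05:40-06:00, 08:25-12:20, 09:20-11:20.
05:30-06:05 overlaps/touches 05:25-06:10 → extend to 05:25-06:10.
05:40-06:00 overlaps/touches 05:25-06:10 → extend to 05:25-06:10.
08:25-12:20 is disjoint → start new block.
09:20-11:20 overlaps/touches 08:25-12:20 → extend to 08:25-12:20.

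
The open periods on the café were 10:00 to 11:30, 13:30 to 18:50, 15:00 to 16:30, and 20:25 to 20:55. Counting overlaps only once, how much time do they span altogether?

Merged: 10:00–11:30, 13:30–18:50, 20:25–20:55.
Lengths: 1 h 30 min + 5 h 20 min + 30 min = 7 h 20 min.

7 h 20 min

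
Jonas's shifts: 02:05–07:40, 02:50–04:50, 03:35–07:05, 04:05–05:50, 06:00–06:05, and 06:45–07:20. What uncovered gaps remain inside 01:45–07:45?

01:45–02:05, 07:40–07:45

After merging, the occupied span is 02:05–07:40.
Complement within 01:45–07:45: 01:45–02:05, 07:40–07:45.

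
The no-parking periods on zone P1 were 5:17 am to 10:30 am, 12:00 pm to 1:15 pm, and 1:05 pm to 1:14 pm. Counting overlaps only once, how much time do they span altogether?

Merged: 5:17 am–10:30 am, 12:00 pm–1:15 pm.
Lengths: 5 h 13 min + 1 h 15 min = 6 h 28 min.

6 h 28 min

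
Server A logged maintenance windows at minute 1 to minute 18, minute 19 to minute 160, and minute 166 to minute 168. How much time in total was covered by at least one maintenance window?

160 minutes

Merged: minute 1 to minute 18, minute 19 to minute 160, minute 166 to minute 168.
Lengths: 17 minutes + 141 minutes + 2 minutes = 160 minutes.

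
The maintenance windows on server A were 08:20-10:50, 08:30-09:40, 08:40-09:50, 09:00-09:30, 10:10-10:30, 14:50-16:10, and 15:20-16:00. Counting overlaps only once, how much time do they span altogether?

3 h 50 min

Merged: 08:20-10:50, 14:50-16:10.
Lengths: 2 h 30 min + 1 h 20 min = 3 h 50 min.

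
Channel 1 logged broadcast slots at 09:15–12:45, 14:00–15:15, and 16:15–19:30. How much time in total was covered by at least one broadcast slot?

8 h

Merged: 09:15-12:45, 14:00-15:15, 16:15-19:30.
Lengths: 3 h 30 min + 1 h 15 min + 3 h 15 min = 8 h.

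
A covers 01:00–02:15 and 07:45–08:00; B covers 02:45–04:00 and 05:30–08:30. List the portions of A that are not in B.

01:00–02:15 is untouched.
07:45–08:00 lies entirely inside B → drops out.

01:00–02:15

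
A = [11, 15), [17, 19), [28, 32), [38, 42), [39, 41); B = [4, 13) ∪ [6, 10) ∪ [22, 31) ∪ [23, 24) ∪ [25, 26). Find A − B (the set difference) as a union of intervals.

First set merges to [11, 15), [17, 19), [28, 32), [38, 42).
Second set merges to [4, 13), [22, 31).
[11, 15) minus B → [13, 15).
[17, 19): no B overlap → unchanged.
[28, 32) minus B → [31, 32).
[38, 42): no B overlap → unchanged.

[13, 15) ∪ [17, 19) ∪ [31, 32) ∪ [38, 42)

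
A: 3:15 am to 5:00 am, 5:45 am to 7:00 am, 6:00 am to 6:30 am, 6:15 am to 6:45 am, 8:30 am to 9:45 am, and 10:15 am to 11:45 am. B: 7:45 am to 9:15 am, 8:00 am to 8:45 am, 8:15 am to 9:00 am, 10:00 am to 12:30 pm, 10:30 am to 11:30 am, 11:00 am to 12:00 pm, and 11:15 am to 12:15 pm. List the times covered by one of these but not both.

First set merges to 3:15 am–5:00 am, 5:45 am–7:00 am, 8:30 am–9:45 am, 10:15 am–11:45 am.
Second set merges to 7:45 am–9:15 am, 10:00 am–12:30 pm.
Only in the first: 3:15 am–5:00 am, 5:45 am–7:00 am, 9:15 am–9:45 am.
Only in the second: 7:45 am–8:30 am, 10:00 am–10:15 am, 11:45 am–12:30 pm.
Together these are the periods covered by exactly one.

3:15 am–5:00 am, 5:45 am–7:00 am, 7:45 am–8:30 am, 9:15 am–9:45 am, 10:00 am–10:15 am, 11:45 am–12:30 pm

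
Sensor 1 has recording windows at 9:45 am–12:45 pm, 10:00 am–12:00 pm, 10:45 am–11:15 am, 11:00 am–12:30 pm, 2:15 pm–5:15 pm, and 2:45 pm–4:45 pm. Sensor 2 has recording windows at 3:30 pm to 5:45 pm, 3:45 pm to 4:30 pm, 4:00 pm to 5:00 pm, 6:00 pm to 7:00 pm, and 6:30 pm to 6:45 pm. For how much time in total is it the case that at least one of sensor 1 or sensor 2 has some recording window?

First set merges to 9:45 am-12:45 pm, 2:15 pm-5:15 pm.
Second set merges to 3:30 pm-5:45 pm, 6:00 pm-7:00 pm.
A ∪ B = 9:45 am-12:45 pm, 2:15 pm-5:45 pm, 6:00 pm-7:00 pm.
Total: 3 h + 3 h 30 min + 1 h = 7 h 30 min.

7 h 30 min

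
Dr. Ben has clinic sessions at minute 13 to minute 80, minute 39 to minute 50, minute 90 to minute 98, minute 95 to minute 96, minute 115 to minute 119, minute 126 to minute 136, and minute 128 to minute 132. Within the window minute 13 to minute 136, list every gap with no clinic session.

The merged coverage is minute 13 to minute 80, minute 90 to minute 98, minute 115 to minute 119, minute 126 to minute 136.
Gaps within minute 13 to minute 136: minute 80 to minute 90, minute 98 to minute 115, minute 119 to minute 126.

minute 80 to minute 90, minute 98 to minute 115, minute 119 to minute 126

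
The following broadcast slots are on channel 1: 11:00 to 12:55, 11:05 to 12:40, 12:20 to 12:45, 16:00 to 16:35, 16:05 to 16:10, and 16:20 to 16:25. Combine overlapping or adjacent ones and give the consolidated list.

11:05–12:40 overlaps/touches 11:00–12:55 → extend to 11:00–12:55.
12:20–12:45 overlaps/touches 11:00–12:55 → extend to 11:00–12:55.
16:00–16:35 is disjoint → start new block.
16:05–16:10 overlaps/touches 16:00–16:35 → extend to 16:00–16:35.
16:20–16:25 overlaps/touches 16:00–16:35 → extend to 16:00–16:35.

11:00–12:55, 16:00–16:35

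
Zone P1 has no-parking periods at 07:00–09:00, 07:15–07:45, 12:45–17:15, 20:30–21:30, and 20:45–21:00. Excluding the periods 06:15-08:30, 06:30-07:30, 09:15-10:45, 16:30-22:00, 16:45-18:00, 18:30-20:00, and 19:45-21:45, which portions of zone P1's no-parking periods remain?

08:30–09:00, 12:45–16:30

A, merged: 07:00–09:00, 12:45–17:15, 20:30–21:30.
B, merged: 06:15–08:30, 09:15–10:45, 16:30–22:00.
07:00–09:00 \ B = 08:30–09:00.
12:45–17:15 \ B = 12:45–16:30.
20:30–21:30: entirely removed.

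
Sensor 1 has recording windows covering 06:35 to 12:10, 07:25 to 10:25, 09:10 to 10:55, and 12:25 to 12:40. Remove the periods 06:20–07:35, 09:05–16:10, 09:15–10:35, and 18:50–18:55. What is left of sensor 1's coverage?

07:35-09:05

Merge the first list: 06:35-12:10, 12:25-12:40.
Merge the second list: 06:20-07:35, 09:05-16:10, 18:50-18:55.
06:35-12:10 with B removed leaves 07:35-09:05.
12:25-12:40 lies entirely inside B → drops out.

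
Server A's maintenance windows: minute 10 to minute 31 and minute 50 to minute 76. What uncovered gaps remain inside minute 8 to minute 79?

minute 8 to minute 10, minute 31 to minute 50, minute 76 to minute 79

Covered (merged): minute 10 to minute 31, minute 50 to minute 76.
Gaps within minute 8 to minute 79: minute 8 to minute 10, minute 31 to minute 50, minute 76 to minute 79.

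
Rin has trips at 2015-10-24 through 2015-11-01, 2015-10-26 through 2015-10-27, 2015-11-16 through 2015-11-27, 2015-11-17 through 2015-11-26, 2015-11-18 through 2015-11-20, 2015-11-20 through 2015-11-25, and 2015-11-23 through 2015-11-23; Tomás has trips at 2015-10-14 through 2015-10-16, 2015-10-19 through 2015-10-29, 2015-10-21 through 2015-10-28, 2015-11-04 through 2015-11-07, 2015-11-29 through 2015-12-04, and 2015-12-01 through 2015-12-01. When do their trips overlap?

A, merged: 2015-10-24 through 2015-11-01, 2015-11-16 through 2015-11-27.
B, merged: 2015-10-14 through 2015-10-16, 2015-10-19 through 2015-10-29, 2015-11-04 through 2015-11-07, 2015-11-29 through 2015-12-04.
2015-10-24 through 2015-11-01 ∩ B → 2015-10-24 through 2015-10-29.
2015-11-16 through 2015-11-27 meets no B interval.

2015-10-24 through 2015-10-29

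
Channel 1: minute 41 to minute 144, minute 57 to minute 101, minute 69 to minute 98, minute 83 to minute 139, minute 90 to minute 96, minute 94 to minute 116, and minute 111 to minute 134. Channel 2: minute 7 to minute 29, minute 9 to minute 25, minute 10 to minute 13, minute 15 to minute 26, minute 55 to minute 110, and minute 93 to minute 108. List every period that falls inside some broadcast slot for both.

Merge the first list: minute 41 to minute 144.
Merge the second list: minute 7 to minute 29, minute 55 to minute 110.
minute 41 to minute 144 meets the second set on minute 55 to minute 110.

minute 55 to minute 110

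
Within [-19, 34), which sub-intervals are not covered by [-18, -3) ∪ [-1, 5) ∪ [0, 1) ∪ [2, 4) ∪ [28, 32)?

After merging, the occupied span is [-18, -3), [-1, 5), [28, 32).
Uncovered inside [-19, 34): [-19, -18), [-3, -1), [5, 28), [32, 34).

[-19, -18) ∪ [-3, -1) ∪ [5, 28) ∪ [32, 34)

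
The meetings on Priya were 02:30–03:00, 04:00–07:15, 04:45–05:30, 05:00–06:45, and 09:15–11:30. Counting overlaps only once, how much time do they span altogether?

Merged: 02:30–03:00, 04:00–07:15, 09:15–11:30.
Lengths: 30 min + 3 h 15 min + 2 h 15 min = 6 h.

6 h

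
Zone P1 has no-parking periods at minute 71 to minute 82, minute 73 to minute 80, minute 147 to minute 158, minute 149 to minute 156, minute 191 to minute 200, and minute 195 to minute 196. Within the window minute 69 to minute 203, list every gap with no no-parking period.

minute 69 to minute 71, minute 82 to minute 147, minute 158 to minute 191, minute 200 to minute 203

After merging, the occupied span is minute 71 to minute 82, minute 147 to minute 158, minute 191 to minute 200.
Complement within minute 69 to minute 203: minute 69 to minute 71, minute 82 to minute 147, minute 158 to minute 191, minute 200 to minute 203.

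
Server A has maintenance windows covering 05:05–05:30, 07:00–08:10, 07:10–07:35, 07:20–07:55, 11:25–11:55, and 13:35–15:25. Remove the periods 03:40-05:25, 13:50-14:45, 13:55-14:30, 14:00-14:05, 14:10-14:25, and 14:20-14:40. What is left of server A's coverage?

05:25-05:30, 07:00-08:10, 11:25-11:55, 13:35-13:50, 14:45-15:25

Merge the first list: 05:05-05:30, 07:00-08:10, 11:25-11:55, 13:35-15:25.
Merge the second list: 03:40-05:25, 13:50-14:45.
05:05-05:30 with B removed leaves 05:25-05:30.
07:00-08:10 is untouched.
11:25-11:55 is untouched.
13:35-15:25 with B removed leaves 13:35-13:50, 14:45-15:25.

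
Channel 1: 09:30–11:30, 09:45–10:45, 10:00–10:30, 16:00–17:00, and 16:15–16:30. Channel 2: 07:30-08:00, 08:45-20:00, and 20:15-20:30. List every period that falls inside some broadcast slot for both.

A, merged: 09:30–11:30, 16:00–17:00.
09:30–11:30 meets the second set on 09:30–11:30.
16:00–17:00 meets the second set on 16:00–17:00.

09:30–11:30, 16:00–17:00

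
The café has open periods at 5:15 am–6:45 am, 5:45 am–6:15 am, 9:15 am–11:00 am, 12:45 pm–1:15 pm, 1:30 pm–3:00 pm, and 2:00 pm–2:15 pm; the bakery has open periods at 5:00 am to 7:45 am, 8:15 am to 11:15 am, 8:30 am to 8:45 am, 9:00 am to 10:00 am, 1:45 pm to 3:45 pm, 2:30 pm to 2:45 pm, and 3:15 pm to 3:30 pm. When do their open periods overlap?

5:15 am–6:45 am, 9:15 am–11:00 am, 1:45 pm–3:00 pm

A, merged: 5:15 am–6:45 am, 9:15 am–11:00 am, 12:45 pm–1:15 pm, 1:30 pm–3:00 pm.
B, merged: 5:00 am–7:45 am, 8:15 am–11:15 am, 1:45 pm–3:45 pm.
5:15 am–6:45 am overlaps B on 5:15 am–6:45 am.
9:15 am–11:00 am overlaps B on 9:15 am–11:00 am.
12:45 pm–1:15 pm falls entirely outside B.
1:30 pm–3:00 pm overlaps B on 1:45 pm–3:00 pm.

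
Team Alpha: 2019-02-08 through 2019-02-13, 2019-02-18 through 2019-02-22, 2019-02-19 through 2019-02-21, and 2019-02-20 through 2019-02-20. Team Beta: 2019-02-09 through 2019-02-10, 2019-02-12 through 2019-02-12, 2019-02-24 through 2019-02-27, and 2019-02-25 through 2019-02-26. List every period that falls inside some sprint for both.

A, merged: 2019-02-08 through 2019-02-13, 2019-02-18 through 2019-02-22.
B, merged: 2019-02-09 through 2019-02-10, 2019-02-12 through 2019-02-12, 2019-02-24 through 2019-02-27.
2019-02-08 through 2019-02-13 overlaps B on 2019-02-09 through 2019-02-10, 2019-02-12 through 2019-02-12.
2019-02-18 through 2019-02-22 falls entirely outside B.

2019-02-09 through 2019-02-10, 2019-02-12 through 2019-02-12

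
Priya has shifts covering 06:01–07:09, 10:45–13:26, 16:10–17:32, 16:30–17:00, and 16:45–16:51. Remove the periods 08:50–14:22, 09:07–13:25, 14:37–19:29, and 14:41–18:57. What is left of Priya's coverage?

06:01–07:09

First set merges to 06:01–07:09, 10:45–13:26, 16:10–17:32.
Second set merges to 08:50–14:22, 14:37–19:29.
06:01–07:09: nothing removed.
10:45–13:26: entirely removed.
16:10–17:32: entirely removed.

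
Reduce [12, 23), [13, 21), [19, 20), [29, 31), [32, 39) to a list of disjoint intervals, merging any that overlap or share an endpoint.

[12, 23) ∪ [29, 31) ∪ [32, 39)

[13, 21) overlaps/touches [12, 23) → extend to [12, 23).
[19, 20) overlaps/touches [12, 23) → extend to [12, 23).
[29, 31) is disjoint → start new block.
[32, 39) is disjoint → start new block.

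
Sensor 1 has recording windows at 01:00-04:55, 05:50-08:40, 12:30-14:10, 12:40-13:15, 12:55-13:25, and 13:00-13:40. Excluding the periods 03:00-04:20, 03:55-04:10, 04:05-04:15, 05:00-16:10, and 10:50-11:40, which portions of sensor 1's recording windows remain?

A, merged: 01:00–04:55, 05:50–08:40, 12:30–14:10.
B, merged: 03:00–04:20, 05:00–16:10.
01:00–04:55 with B removed leaves 01:00–03:00, 04:20–04:55.
05:50–08:40 lies entirely inside B → drops out.
12:30–14:10 lies entirely inside B → drops out.

01:00–03:00, 04:20–04:55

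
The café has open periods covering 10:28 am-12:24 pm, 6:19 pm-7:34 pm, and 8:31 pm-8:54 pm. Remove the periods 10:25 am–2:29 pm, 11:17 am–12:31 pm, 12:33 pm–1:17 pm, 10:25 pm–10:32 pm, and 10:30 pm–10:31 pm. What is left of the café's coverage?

Merge the second list: 10:25 am–2:29 pm, 10:25 pm–10:32 pm.
10:28 am–12:24 pm lies entirely inside B → drops out.
6:19 pm–7:34 pm is untouched.
8:31 pm–8:54 pm is untouched.

6:19 pm–7:34 pm, 8:31 pm–8:54 pm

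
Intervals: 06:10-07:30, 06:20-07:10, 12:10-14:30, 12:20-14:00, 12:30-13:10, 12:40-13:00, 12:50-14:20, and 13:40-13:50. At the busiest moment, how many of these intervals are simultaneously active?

Walk the sorted start/end points keeping a running depth.
The depth first hits 5 at 12:50.

5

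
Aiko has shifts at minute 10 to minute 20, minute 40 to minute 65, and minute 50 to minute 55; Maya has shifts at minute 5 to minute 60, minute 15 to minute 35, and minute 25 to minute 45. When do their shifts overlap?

A, merged: minute 10 to minute 20, minute 40 to minute 65.
B, merged: minute 5 to minute 60.
minute 10 to minute 20 ∩ B → minute 10 to minute 20.
minute 40 to minute 65 ∩ B → minute 40 to minute 60.

minute 10 to minute 20, minute 40 to minute 60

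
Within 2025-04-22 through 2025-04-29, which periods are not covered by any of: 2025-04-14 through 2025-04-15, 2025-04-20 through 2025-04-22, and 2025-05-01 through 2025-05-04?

Covered (merged): 2025-04-14 through 2025-04-15, 2025-04-20 through 2025-04-22, 2025-05-01 through 2025-05-04.
Uncovered inside 2025-04-22 through 2025-04-29: 2025-04-23 through 2025-04-29.

2025-04-23 through 2025-04-29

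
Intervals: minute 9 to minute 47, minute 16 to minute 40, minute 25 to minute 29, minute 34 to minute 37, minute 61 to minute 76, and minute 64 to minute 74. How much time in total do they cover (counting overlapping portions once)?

Merged: minute 9 to minute 47, minute 61 to minute 76.
Lengths: 38 minutes + 15 minutes = 53 minutes.

53 minutes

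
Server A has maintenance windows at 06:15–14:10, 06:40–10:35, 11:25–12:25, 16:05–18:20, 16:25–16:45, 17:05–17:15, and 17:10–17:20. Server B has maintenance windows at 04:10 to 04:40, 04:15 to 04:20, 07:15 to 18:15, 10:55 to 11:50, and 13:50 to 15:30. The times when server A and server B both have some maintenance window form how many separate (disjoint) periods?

A, merged: 06:15-14:10, 16:05-18:20.
B, merged: 04:10-04:40, 07:15-18:15.
A ∩ B = 07:15-14:10, 16:05-18:15.
That is 2 disjoint pieces.

2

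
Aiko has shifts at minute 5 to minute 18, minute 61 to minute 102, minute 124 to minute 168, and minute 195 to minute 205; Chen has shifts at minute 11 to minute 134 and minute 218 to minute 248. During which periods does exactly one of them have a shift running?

minute 5 to minute 11, minute 18 to minute 61, minute 102 to minute 124, minute 134 to minute 168, minute 195 to minute 205, minute 218 to minute 248

A but not B: minute 5 to minute 11, minute 134 to minute 168, minute 195 to minute 205.
B but not A: minute 18 to minute 61, minute 102 to minute 124, minute 218 to minute 248.
Combining gives A △ B.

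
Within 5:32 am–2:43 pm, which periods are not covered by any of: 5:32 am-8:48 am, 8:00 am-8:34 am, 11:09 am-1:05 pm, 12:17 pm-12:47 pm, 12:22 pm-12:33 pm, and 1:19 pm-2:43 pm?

After merging, the occupied span is 5:32 am-8:48 am, 11:09 am-1:05 pm, 1:19 pm-2:43 pm.
Uncovered inside 5:32 am-2:43 pm: 8:48 am-11:09 am, 1:05 pm-1:19 pm.

8:48 am-11:09 am, 1:05 pm-1:19 pm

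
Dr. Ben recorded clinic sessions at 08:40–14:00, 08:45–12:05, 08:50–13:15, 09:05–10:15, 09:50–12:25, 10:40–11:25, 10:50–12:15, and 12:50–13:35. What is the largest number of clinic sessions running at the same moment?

6

Sweep endpoints in order; track running count of active intervals.
Peak of 6 reached at 10:50.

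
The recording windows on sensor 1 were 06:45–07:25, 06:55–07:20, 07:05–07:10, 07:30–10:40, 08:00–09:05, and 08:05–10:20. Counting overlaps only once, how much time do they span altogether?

3 h 50 min

Merged: 06:45-07:25, 07:30-10:40.
Lengths: 40 min + 3 h 10 min = 3 h 50 min.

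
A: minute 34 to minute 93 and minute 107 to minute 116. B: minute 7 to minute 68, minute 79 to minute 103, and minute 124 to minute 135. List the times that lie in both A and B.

minute 34 to minute 68, minute 79 to minute 93

minute 34 to minute 93 meets the second set on minute 34 to minute 68, minute 79 to minute 93.
minute 107 to minute 116: no overlap with the second set.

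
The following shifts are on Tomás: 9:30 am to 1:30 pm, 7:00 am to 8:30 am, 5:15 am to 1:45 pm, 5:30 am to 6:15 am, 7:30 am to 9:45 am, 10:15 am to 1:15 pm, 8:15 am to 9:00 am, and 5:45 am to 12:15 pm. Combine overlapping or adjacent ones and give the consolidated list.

5:15 am–1:45 pm

Sort by start: 5:15 am–1:45 pm, 5:30 am–6:15 am, 5:45 am–12:15 pm, 7:00 am–8:30 am, 7:30 am–9:45 am, 8:15 am–9:00 am, 9:30 am–1:30 pm, 10:15 am–1:15 pm.
5:30 am–6:15 am overlaps/touches 5:15 am–1:45 pm → extend to 5:15 am–1:45 pm.
5:45 am–12:15 pm overlaps/touches 5:15 am–1:45 pm → extend to 5:15 am–1:45 pm.
7:00 am–8:30 am overlaps/touches 5:15 am–1:45 pm → extend to 5:15 am–1:45 pm.
7:30 am–9:45 am overlaps/touches 5:15 am–1:45 pm → extend to 5:15 am–1:45 pm.
8:15 am–9:00 am overlaps/touches 5:15 am–1:45 pm → extend to 5:15 am–1:45 pm.
9:30 am–1:30 pm overlaps/touches 5:15 am–1:45 pm → extend to 5:15 am–1:45 pm.
10:15 am–1:15 pm overlaps/touches 5:15 am–1:45 pm → extend to 5:15 am–1:45 pm.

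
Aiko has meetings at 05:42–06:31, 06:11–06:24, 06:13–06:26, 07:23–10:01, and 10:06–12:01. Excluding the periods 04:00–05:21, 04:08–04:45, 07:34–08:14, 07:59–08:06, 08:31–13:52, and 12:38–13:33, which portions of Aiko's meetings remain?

05:42–06:31, 07:23–07:34, 08:14–08:31

First set merges to 05:42–06:31, 07:23–10:01, 10:06–12:01.
Second set merges to 04:00–05:21, 07:34–08:14, 08:31–13:52.
05:42–06:31 is untouched.
07:23–10:01 with B removed leaves 07:23–07:34, 08:14–08:31.
10:06–12:01 lies entirely inside B → drops out.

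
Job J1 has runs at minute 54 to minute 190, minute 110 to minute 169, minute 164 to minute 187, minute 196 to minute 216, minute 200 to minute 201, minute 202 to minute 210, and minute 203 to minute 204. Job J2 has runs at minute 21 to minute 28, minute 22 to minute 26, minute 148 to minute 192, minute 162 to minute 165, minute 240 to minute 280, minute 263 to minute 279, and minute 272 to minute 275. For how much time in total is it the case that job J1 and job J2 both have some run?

42 minutes

Merge the first list: minute 54 to minute 190, minute 196 to minute 216.
Merge the second list: minute 21 to minute 28, minute 148 to minute 192, minute 240 to minute 280.
A ∩ B = minute 148 to minute 190.
Total: 42 minutes.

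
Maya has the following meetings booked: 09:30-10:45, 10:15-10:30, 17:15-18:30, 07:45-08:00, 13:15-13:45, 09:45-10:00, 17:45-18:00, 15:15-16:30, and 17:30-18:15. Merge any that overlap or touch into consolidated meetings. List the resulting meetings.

07:45-08:00, 09:30-10:45, 13:15-13:45, 15:15-16:30, 17:15-18:30

Sort by start: 07:45-08:00, 09:30-10:45, 09:45-10:00, 10:15-10:30, 13:15-13:45, 15:15-16:30, 17:15-18:30, 17:30-18:15, 17:45-18:00.
09:30-10:45 is disjoint → start new block.
09:45-10:00 overlaps/touches 09:30-10:45 → extend to 09:30-10:45.
10:15-10:30 overlaps/touches 09:30-10:45 → extend to 09:30-10:45.
13:15-13:45 is disjoint → start new block.
15:15-16:30 is disjoint → start new block.
17:15-18:30 is disjoint → start new block.
17:30-18:15 overlaps/touches 17:15-18:30 → extend to 17:15-18:30.
17:45-18:00 overlaps/touches 17:15-18:30 → extend to 17:15-18:30.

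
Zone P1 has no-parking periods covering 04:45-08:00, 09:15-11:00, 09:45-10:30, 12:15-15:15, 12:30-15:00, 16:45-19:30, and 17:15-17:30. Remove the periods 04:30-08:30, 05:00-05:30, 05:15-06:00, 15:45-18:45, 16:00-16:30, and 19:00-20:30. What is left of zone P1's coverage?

09:15–11:00, 12:15–15:15, 18:45–19:00

Merge the first list: 04:45–08:00, 09:15–11:00, 12:15–15:15, 16:45–19:30.
Merge the second list: 04:30–08:30, 15:45–18:45, 19:00–20:30.
04:45–08:00: entirely removed.
09:15–11:00: nothing removed.
12:15–15:15: nothing removed.
16:45–19:30 \ B = 18:45–19:00.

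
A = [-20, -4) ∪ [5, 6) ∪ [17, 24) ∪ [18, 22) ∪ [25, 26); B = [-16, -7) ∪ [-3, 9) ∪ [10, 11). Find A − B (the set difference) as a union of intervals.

[-20, -16) ∪ [-7, -4) ∪ [17, 24) ∪ [25, 26)

A, merged: [-20, -4), [5, 6), [17, 24), [25, 26).
[-20, -4) \ B = [-20, -16), [-7, -4).
[5, 6): entirely removed.
[17, 24): nothing removed.
[25, 26): nothing removed.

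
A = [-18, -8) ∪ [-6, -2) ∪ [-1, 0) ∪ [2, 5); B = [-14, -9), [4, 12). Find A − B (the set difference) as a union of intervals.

[-18, -8) \ B = [-18, -14), [-9, -8).
[-6, -2): nothing removed.
[-1, 0): nothing removed.
[2, 5) \ B = [2, 4).

[-18, -14) ∪ [-9, -8) ∪ [-6, -2) ∪ [-1, 0) ∪ [2, 4)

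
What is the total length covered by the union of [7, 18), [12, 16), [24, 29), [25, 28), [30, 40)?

Merged: [7, 18), [24, 29), [30, 40).
Lengths: 11 + 5 + 10 = 26.

26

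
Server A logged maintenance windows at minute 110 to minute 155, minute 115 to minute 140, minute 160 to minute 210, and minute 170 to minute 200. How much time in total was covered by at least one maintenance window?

95 minutes

Merged: minute 110 to minute 155, minute 160 to minute 210.
Lengths: 45 minutes + 50 minutes = 95 minutes.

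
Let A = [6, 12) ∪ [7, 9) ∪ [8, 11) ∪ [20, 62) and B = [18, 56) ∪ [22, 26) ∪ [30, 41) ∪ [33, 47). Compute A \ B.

[6, 12) ∪ [56, 62)

Merge the first list: [6, 12), [20, 62).
Merge the second list: [18, 56).
[6, 12): nothing removed.
[20, 62) \ B = [56, 62).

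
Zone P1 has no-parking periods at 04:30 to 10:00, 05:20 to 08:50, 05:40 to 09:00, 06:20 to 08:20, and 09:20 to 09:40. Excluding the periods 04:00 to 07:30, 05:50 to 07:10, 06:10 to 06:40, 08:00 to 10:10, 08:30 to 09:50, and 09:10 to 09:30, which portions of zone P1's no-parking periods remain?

07:30–08:00

Merge the first list: 04:30–10:00.
Merge the second list: 04:00–07:30, 08:00–10:10.
04:30–10:00 \ B = 07:30–08:00.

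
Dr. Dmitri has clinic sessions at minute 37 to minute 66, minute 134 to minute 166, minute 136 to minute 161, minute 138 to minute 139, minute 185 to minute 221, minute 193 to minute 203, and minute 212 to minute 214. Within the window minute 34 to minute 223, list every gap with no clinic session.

Covered (merged): minute 37 to minute 66, minute 134 to minute 166, minute 185 to minute 221.
Complement within minute 34 to minute 223: minute 34 to minute 37, minute 66 to minute 134, minute 166 to minute 185, minute 221 to minute 223.

minute 34 to minute 37, minute 66 to minute 134, minute 166 to minute 185, minute 221 to minute 223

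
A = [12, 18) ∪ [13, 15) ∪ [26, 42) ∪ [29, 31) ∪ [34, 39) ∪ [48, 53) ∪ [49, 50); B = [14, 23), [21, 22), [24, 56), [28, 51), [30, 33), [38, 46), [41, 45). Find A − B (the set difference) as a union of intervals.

First set merges to [12, 18), [26, 42), [48, 53).
Second set merges to [14, 23), [24, 56).
[12, 18) with B removed leaves [12, 14).
[26, 42) lies entirely inside B → drops out.
[48, 53) lies entirely inside B → drops out.

[12, 14)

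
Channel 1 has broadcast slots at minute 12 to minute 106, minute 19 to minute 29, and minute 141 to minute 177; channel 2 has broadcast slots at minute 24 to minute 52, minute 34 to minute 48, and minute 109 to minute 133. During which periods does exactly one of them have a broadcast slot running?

A, merged: minute 12 to minute 106, minute 141 to minute 177.
B, merged: minute 24 to minute 52, minute 109 to minute 133.
A \ B = minute 12 to minute 24, minute 52 to minute 106, minute 141 to minute 177.
B \ A = minute 109 to minute 133.
Union of the two gives the symmetric difference.

minute 12 to minute 24, minute 52 to minute 106, minute 109 to minute 133, minute 141 to minute 177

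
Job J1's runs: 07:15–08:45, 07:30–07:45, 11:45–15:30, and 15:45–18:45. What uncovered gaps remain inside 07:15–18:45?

Covered (merged): 07:15-08:45, 11:45-15:30, 15:45-18:45.
Uncovered inside 07:15-18:45: 08:45-11:45, 15:30-15:45.

08:45-11:45, 15:30-15:45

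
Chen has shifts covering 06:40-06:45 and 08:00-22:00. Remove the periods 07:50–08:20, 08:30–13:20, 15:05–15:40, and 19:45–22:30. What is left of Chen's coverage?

06:40–06:45: no B overlap → unchanged.
08:00–22:00 minus B → 08:20–08:30, 13:20–15:05, 15:40–19:45.

06:40–06:45, 08:20–08:30, 13:20–15:05, 15:40–19:45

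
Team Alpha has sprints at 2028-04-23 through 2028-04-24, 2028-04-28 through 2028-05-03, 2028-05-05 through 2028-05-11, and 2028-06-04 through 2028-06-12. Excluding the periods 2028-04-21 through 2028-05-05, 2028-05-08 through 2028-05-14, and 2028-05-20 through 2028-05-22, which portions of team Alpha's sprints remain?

2028-04-23 through 2028-04-24: fully covered by B → removed.
2028-04-28 through 2028-05-03: fully covered by B → removed.
2028-05-05 through 2028-05-11 minus B → 2028-05-06 through 2028-05-07.
2028-06-04 through 2028-06-12: no B overlap → unchanged.

2028-05-06 through 2028-05-07, 2028-06-04 through 2028-06-12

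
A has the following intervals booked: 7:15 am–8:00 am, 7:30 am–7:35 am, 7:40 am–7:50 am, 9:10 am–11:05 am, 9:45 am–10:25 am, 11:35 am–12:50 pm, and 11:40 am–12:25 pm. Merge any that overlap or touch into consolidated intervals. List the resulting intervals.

7:15 am–8:00 am, 9:10 am–11:05 am, 11:35 am–12:50 pm

7:30 am–7:35 am overlaps/touches 7:15 am–8:00 am → extend to 7:15 am–8:00 am.
7:40 am–7:50 am overlaps/touches 7:15 am–8:00 am → extend to 7:15 am–8:00 am.
9:10 am–11:05 am is disjoint → start new block.
9:45 am–10:25 am overlaps/touches 9:10 am–11:05 am → extend to 9:10 am–11:05 am.
11:35 am–12:50 pm is disjoint → start new block.
11:40 am–12:25 pm overlaps/touches 11:35 am–12:50 pm → extend to 11:35 am–12:50 pm.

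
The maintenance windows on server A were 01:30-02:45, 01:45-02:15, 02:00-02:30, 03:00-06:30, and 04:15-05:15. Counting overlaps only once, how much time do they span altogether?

Merged: 01:30–02:45, 03:00–06:30.
Lengths: 1 h 15 min + 3 h 30 min = 4 h 45 min.

4 h 45 min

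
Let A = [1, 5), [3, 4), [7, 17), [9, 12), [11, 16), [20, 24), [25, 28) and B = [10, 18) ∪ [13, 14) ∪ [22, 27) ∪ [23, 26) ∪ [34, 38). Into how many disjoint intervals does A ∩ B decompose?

Merge the first list: [1, 5), [7, 17), [20, 24), [25, 28).
Merge the second list: [10, 18), [22, 27), [34, 38).
A ∩ B = [10, 17), [22, 24), [25, 27).
That is 3 disjoint pieces.

3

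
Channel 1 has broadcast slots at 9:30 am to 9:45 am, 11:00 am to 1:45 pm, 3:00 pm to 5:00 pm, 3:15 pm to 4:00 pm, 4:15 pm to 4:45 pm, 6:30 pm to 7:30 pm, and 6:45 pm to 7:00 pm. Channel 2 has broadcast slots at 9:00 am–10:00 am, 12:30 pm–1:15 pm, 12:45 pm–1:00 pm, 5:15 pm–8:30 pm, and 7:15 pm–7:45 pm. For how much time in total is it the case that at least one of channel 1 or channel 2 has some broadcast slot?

9 h

First set merges to 9:30 am–9:45 am, 11:00 am–1:45 pm, 3:00 pm–5:00 pm, 6:30 pm–7:30 pm.
Second set merges to 9:00 am–10:00 am, 12:30 pm–1:15 pm, 5:15 pm–8:30 pm.
A ∪ B = 9:00 am–10:00 am, 11:00 am–1:45 pm, 3:00 pm–5:00 pm, 5:15 pm–8:30 pm.
Total: 1 h + 2 h 45 min + 2 h + 3 h 15 min = 9 h.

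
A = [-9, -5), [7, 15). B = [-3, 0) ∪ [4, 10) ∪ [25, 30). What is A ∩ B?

[-9, -5) meets no B interval.
[7, 15) ∩ B → [7, 10).

[7, 10)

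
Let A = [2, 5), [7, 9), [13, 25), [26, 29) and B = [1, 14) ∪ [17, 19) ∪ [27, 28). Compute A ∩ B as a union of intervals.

[2, 5) ∪ [7, 9) ∪ [13, 14) ∪ [17, 19) ∪ [27, 28)

[2, 5) ∩ B → [2, 5).
[7, 9) ∩ B → [7, 9).
[13, 25) ∩ B → [13, 14), [17, 19).
[26, 29) ∩ B → [27, 28).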